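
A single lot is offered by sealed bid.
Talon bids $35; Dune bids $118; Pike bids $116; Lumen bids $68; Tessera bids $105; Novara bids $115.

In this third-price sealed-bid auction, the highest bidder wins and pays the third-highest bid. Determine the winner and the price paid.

Bids ranked: 118 (Dune) > 116 (Pike) > 115 (Novara) > 105 (Tessera) > 68 (Lumen) > 35 (Talon)
Dune is highest; pays the third-highest bid, $115.

Dune pays $115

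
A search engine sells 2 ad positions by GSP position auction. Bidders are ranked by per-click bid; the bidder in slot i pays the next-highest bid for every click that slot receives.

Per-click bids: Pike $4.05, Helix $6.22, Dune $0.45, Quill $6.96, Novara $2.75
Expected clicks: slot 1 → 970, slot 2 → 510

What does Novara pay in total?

Per-click bids in order: $6.96 (Quill) > $6.22 (Helix) > $4.05 (Pike) > …
Novara ranks below slot 2 → no slot, pays nothing.

Novara pays $0.00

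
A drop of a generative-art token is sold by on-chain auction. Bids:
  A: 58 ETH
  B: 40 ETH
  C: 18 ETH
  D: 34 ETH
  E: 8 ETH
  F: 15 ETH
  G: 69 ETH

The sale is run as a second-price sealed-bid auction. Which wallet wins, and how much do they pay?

Rule: the highest bidder wins and pays the second-highest bid.
Bids in order: 69 (G) > 58 (A) > 40 (B) > 34 (D) > 18 (C) > 15 (F) > …
G wins with the highest bid; price is set by the runner-up at 58 ETH.

G pays 58 ETH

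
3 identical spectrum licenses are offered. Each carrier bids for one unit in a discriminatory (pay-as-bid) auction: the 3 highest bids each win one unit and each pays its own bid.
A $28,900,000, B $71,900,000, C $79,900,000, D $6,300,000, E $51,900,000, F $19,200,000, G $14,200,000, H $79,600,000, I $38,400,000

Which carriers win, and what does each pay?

Bids ranked high→low: 79,900,000 (C), 79,600,000 (H), 71,900,000 (B), 51,900,000 (E), 38,400,000 (I), …
The 3 highest are C, H, B.
Each winner pays its own bid: C $79,900,000, H $79,600,000, B $71,900,000.

C $79,900,000, H $79,600,000, B $71,900,000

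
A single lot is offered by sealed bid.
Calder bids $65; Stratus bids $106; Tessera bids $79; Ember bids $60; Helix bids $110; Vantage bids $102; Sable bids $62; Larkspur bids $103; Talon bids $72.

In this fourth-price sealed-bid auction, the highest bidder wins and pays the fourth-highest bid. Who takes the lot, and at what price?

Fourth-price sealed-bid auction: the highest bidder wins and pays the fourth-highest bid.
Sorting bids: 110 (Helix) > 106 (Stratus) > 103 (Larkspur) > 102 (Vantage) > 79 (Tessera) > 72 (Talon) > …
Helix is highest; pays the fourth-highest bid, $102.

Helix pays $102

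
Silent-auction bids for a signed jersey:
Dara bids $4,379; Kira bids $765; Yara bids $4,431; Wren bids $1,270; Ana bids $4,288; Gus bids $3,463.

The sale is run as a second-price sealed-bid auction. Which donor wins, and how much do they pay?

Sorting bids: 4,431 (Yara) > 4,379 (Dara) > 4,288 (Ana) > 3,463 (Gus) > 1,270 (Wren) > 765 (Kira)
Yara is highest; pays the second-highest bid, $4,379.

Yara pays $4,379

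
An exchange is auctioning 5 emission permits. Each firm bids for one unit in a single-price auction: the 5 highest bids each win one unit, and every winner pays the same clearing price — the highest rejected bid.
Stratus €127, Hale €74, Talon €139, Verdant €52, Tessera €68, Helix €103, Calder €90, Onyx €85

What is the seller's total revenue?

Sorting: 139 (Talon), 127 (Stratus), 103 (Helix), 90 (Calder), 85 (Onyx), 74 (Hale), 68 (Tessera), …
The 5 highest are Talon, Stratus, Helix, Calder, Onyx.
Clearing price = highest rejected bid = €74.
Total revenue = 5 × €74 = €370.

Total revenue: €370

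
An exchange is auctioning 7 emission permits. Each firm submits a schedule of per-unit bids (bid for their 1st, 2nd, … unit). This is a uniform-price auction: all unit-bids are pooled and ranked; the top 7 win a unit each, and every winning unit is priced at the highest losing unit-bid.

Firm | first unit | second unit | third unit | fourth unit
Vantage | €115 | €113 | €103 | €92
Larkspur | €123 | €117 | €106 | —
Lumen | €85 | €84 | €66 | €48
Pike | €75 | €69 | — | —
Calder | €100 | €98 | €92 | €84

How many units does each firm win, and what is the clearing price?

All unit-bids, highest first — top 7: 123 (Larkspur-1), 117 (Larkspur-2), 115 (Vantage-1), 113 (Vantage-2), 106 (Larkspur-3), 103 (Vantage-3), 100 (Calder-1)
The (k+1)-th unit-bid is €98.
Allocation: Calder 1, Larkspur 3, Vantage 3.

Calder 1, Larkspur 3, Vantage 3; clearing price €98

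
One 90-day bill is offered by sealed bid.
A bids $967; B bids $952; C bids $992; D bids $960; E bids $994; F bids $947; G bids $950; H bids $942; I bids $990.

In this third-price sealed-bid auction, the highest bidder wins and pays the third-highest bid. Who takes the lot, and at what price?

E pays $990

Rule: the highest bidder wins and pays the third-highest bid.
Sorting bids: 994 (E) > 992 (C) > 990 (I) > 967 (A) > 960 (D) > 952 (B) > …
E wins; payment is bid #3 in the ranking = $990.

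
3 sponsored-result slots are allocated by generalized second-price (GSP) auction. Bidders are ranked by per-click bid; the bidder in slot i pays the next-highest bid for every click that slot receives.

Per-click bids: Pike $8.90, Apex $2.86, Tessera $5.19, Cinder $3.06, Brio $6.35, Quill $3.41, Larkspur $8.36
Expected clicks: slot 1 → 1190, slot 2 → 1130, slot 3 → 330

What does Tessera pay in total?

Tessera pays $0.00

Per-click bids in order: $8.90 (Pike) > $8.36 (Larkspur) > $6.35 (Brio) > $5.19 (Tessera) > …
Tessera ranks below slot 3 → no slot, pays nothing.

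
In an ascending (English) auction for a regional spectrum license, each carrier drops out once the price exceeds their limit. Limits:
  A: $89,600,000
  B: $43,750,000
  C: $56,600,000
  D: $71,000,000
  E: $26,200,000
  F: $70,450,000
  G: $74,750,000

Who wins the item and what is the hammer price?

Ascending (English) auction: the price rises until one bidder remains; the winner pays the price at which the last rival dropped out.
Limits in order: 89,600,000 (A) > 74,750,000 (G) > 71,000,000 (D) > 70,450,000 (F) > 56,600,000 (C) > 43,750,000 (B) > …
Once the price passes $74,750,000, only A is left; the hammer falls at G's limit of $74,750,000.

A wins at $74,750,000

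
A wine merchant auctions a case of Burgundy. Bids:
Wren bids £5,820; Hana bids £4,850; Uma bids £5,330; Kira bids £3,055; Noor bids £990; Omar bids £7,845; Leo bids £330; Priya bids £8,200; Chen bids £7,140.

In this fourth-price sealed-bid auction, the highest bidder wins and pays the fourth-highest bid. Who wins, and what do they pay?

Priya pays £5,820

Fourth-price sealed-bid auction: the highest bidder wins and pays the fourth-highest bid.
Sorting bids: 8,200 (Priya) > 7,845 (Omar) > 7,140 (Chen) > 5,820 (Wren) > 5,330 (Uma) > 4,850 (Hana) > …
Priya is highest; pays the fourth-highest bid, £5,820.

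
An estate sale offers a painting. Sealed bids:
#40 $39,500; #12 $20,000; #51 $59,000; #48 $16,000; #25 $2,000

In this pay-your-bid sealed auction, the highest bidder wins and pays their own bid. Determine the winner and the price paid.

#51 pays $59,000

Bids in order: 59,000 (#51) > 39,500 (#40) > 20,000 (#12) > 16,000 (#48) > 2,000 (#25)
#51 has the highest bid and pays exactly that: $59,000.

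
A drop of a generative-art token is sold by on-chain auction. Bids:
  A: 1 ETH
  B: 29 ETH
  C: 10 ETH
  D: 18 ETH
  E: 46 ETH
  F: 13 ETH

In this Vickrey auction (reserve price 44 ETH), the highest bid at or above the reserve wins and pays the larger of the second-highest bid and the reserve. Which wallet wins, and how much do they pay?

E pays 44 ETH

Bids in order: 46 (E) > 29 (B) > 18 (D) > 13 (F) > 10 (C) > 1 (A)
E has the top bid at or above the reserve (46 ETH).
Second-highest bid 29 ETH is below the reserve 44 ETH, so the reserve binds → payment 44 ETH.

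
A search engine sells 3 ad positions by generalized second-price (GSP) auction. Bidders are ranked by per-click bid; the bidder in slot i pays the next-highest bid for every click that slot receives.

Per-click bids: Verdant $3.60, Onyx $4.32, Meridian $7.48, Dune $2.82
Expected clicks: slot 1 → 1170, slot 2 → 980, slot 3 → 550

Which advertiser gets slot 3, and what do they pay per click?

Ranked by bid: $7.48 (Meridian) > $4.32 (Onyx) > $3.60 (Verdant) > $2.82 (Dune)
Slot 3 goes to the third-ranked bidder, Verdant, who pays the next bid down: $2.82/click.

Verdant; $2.82 per click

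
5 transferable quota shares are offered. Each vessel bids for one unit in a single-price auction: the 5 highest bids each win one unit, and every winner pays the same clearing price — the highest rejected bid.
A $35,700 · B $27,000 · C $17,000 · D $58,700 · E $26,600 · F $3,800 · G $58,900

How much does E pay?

E pays $17,000

Bids ranked high→low: 58,900 (G), 58,700 (D), 35,700 (A), 27,000 (B), 26,600 (E), 17,000 (C), 3,800 (F)
Top 5: G, D, A, B, E.
Highest unsuccessful bid: $17,000 → clearing price.
E wins → pays $17,000.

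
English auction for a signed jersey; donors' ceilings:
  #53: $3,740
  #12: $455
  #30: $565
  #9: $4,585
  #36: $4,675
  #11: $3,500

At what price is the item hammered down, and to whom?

#36 wins at $4,585

Rule: the price rises until one bidder remains; the winner pays the price at which the last rival dropped out.
Limits in order: 4,675 (#36) > 4,585 (#9) > 3,740 (#53) > 3,500 (#11) > 565 (#30) > 455 (#12)
Once the price passes $4,585, only #36 is left; the hammer falls at #9's limit of $4,585.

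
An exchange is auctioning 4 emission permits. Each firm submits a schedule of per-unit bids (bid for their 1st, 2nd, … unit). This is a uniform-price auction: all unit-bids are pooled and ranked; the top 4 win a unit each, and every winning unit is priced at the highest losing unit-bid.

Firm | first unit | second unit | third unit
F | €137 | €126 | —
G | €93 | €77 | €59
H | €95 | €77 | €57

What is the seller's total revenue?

Total revenue: €308

All unit-bids, highest first — top 4: 137 (F-1), 126 (F-2), 95 (H-1), 93 (G-1)
The (k+1)-th unit-bid is €77.
Allocation: F 2, G 1, H 1. Every unit priced at €77.
Revenue = 4 × 77 = €308.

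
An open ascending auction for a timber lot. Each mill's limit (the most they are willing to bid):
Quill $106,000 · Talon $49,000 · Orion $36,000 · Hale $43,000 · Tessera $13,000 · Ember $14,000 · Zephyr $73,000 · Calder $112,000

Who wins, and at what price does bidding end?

Calder wins at $106,000

Rule: the price rises until one bidder remains; the winner pays the price at which the last rival dropped out.
Sorting limits: 112,000 (Calder) > 106,000 (Quill) > 73,000 (Zephyr) > 49,000 (Talon) > 43,000 (Hale) > 36,000 (Orion) > …
Bidding ends when Quill exits at $106,000; Calder takes it.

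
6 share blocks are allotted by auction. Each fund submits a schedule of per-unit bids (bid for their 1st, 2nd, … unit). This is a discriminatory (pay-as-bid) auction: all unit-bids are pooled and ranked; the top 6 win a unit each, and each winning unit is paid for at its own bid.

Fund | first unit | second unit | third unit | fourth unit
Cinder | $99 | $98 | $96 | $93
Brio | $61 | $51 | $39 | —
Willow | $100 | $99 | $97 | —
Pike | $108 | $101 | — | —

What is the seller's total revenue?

Total revenue: $605

Merging the schedules and taking the best 6: 108 (Pike-1), 101 (Pike-2), 100 (Willow-1), 99 (Cinder-1), 99 (Willow-2), 98 (Cinder-2)
Next rejected bid: $97 (not a price — pay-as-bid).
Each winning unit pays its own bid.
Revenue = 108 + 101 + 100 + 99 + 99 + 98 = $605.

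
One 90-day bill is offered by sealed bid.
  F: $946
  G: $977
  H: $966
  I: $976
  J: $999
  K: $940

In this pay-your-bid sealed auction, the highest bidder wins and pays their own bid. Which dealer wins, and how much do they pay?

Bids in order: 999 (J) > 977 (G) > 976 (I) > 966 (H) > 946 (F) > 940 (K)
J has the highest bid and pays exactly that: $999.

J pays $999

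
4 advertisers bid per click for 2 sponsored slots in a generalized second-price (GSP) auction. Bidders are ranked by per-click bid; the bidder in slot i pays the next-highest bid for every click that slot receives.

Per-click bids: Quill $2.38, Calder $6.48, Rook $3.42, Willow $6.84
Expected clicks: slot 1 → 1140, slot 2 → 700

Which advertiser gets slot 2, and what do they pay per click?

Calder; $3.42 per click

Per-click bids in order: $6.84 (Willow) > $6.48 (Calder) > $3.42 (Rook) > …
Slot 2 goes to the second-ranked bidder, Calder, who pays the next bid down: $3.42/click.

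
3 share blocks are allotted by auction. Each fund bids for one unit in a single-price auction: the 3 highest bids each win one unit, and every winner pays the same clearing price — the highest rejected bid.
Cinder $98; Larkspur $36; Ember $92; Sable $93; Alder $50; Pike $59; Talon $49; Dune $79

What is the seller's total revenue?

Bids ranked high→low: 98 (Cinder), 93 (Sable), 92 (Ember), 79 (Dune), 59 (Pike), …
Winners (3 units): Cinder, Sable, Ember.
Highest unsuccessful bid: $79 → clearing price.
Total revenue = 3 × $79 = $237.

Total revenue: $237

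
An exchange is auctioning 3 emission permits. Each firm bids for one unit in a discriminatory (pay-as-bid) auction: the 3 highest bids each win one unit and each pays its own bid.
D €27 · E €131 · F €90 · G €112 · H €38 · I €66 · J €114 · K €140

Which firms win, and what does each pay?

K €140, E €131, J €114

Sorting: 140 (K), 131 (E), 114 (J), 112 (G), 90 (F), …
Winners (3 units): K, E, J.
Each winner pays its own bid: K €140, E €131, J €114.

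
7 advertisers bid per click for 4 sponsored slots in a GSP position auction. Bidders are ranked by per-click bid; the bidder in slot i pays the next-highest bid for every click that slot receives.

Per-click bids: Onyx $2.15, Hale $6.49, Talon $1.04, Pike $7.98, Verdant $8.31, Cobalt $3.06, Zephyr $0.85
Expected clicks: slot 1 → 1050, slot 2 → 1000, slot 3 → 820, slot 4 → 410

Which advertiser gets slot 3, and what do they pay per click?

Hale; $3.06 per click

Sorting advertisers: $8.31 (Verdant) > $7.98 (Pike) > $6.49 (Hale) > $3.06 (Cobalt) > $2.15 (Onyx) > …
Slot 3 goes to the third-ranked bidder, Hale, who pays the next bid down: $3.06/click.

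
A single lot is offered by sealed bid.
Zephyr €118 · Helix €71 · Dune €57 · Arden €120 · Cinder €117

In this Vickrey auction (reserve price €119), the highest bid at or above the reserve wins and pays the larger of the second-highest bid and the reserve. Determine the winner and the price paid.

Bids ranked: 120 (Arden) > 118 (Zephyr) > 117 (Cinder) > 71 (Helix) > 57 (Dune)
Highest eligible bid: Arden at €120.
max(second-highest €118, reserve €119) = €119.

Arden pays €119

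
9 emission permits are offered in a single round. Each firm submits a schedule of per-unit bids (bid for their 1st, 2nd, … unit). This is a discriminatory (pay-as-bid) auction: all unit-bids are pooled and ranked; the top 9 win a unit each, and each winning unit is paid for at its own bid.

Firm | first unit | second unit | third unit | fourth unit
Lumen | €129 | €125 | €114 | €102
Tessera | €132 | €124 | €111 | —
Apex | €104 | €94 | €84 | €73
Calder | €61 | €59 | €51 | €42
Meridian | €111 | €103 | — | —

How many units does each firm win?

Pooled unit-bids ranked (top 9): 132 (Tessera-1), 129 (Lumen-1), 125 (Lumen-2), 124 (Tessera-2), 114 (Lumen-3), 111 (Tessera-3), 111 (Meridian-1), 104 (Apex-1), 103 (Meridian-2)
Next rejected bid: €102 (not a price — pay-as-bid).
Allocation: Apex 1, Lumen 3, Meridian 2, Tessera 3.

Apex 1, Lumen 3, Meridian 2, Tessera 3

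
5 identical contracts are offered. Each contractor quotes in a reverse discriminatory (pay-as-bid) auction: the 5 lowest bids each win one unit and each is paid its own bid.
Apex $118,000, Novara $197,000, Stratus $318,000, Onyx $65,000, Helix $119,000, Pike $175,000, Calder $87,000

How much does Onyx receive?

Onyx is paid $65,000

Ordering the bids: 65,000 (Onyx), 87,000 (Calder), 118,000 (Apex), 119,000 (Helix), 175,000 (Pike), 197,000 (Novara), 318,000 (Stratus)
Winners (5 units): Onyx, Calder, Apex, Helix, Pike.
Onyx wins → own bid $65,000.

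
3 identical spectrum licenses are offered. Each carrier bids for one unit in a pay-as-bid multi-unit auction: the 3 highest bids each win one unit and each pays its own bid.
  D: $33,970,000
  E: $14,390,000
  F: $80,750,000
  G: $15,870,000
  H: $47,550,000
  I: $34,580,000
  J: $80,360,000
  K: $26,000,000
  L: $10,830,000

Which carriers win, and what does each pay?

F $80,750,000, J $80,360,000, H $47,550,000

Bids ranked high→low: 80,750,000 (F), 80,360,000 (J), 47,550,000 (H), 34,580,000 (I), 33,970,000 (D), …
The 3 highest are F, J, H.
Each winner pays its own bid: F $80,750,000, J $80,360,000, H $47,550,000.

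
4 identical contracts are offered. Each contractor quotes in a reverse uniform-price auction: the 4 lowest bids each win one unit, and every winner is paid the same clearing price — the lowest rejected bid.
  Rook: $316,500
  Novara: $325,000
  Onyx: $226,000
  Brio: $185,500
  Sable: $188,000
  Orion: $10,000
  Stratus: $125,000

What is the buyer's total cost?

Total cost: $904,000

Sorting: 10,000 (Orion), 125,000 (Stratus), 185,500 (Brio), 188,000 (Sable), 226,000 (Onyx), 316,500 (Rook), …
The 4 lowest are Orion, Stratus, Brio, Sable.
Clearing price = lowest rejected bid = $226,000.
Total cost = 4 × $226,000 = $904,000.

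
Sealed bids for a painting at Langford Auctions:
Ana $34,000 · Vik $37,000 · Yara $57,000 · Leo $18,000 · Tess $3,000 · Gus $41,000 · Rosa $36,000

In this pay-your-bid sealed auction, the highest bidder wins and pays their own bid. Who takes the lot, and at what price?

Yara pays $57,000

Bids in order: 57,000 (Yara) > 41,000 (Gus) > 37,000 (Vik) > 36,000 (Rosa) > 34,000 (Ana) > 18,000 (Leo) > …
First-price: Yara pays what they bid, $57,000.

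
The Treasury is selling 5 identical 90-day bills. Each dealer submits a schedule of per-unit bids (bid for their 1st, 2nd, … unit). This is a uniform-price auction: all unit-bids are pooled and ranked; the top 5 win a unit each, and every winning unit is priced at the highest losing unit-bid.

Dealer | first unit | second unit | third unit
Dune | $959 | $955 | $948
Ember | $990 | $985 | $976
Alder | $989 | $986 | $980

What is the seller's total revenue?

Total revenue: $4,880

Merging the schedules and taking the best 5: 990 (Ember-1), 989 (Alder-1), 986 (Alder-2), 985 (Ember-2), 980 (Alder-3)
First bid not allocated: $976.
Allocation: Alder 3, Ember 2. Every unit priced at $976.
Revenue = 5 × 976 = $4,880.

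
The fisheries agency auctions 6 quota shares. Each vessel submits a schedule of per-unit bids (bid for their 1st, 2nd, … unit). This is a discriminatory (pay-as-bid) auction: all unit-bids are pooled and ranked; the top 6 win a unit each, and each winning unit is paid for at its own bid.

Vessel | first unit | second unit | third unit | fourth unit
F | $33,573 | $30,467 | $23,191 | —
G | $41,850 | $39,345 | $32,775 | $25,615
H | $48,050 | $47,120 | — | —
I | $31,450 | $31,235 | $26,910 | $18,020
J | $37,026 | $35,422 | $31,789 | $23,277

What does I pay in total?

Pooled unit-bids ranked (top 6): 48,050 (H-1), 47,120 (H-2), 41,850 (G-1), 39,345 (G-2), 37,026 (J-1), 35,422 (J-2)
Next rejected bid: $33,573 (not a price — pay-as-bid).
I wins no units.

I pays $0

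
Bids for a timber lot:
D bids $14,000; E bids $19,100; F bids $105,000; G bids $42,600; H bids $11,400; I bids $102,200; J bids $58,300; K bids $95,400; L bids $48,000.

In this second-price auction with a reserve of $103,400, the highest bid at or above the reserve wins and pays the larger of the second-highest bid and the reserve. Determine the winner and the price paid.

F pays $103,400

Second-price auction with a reserve of $103,400: the highest bid at or above the reserve wins and pays the larger of the second-highest bid and the reserve.
Sorting bids: 105,000 (F) > 102,200 (I) > 95,400 (K) > 58,300 (J) > 48,000 (L) > 42,600 (G) > …
F has the top bid at or above the reserve ($105,000).
max(second-highest $102,200, reserve $103,400) = $103,400.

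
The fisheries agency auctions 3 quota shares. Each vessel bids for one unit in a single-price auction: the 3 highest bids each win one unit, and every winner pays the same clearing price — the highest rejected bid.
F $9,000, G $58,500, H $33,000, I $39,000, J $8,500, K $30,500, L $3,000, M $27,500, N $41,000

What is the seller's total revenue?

Total revenue: $99,000

Sorting: 58,500 (G), 41,000 (N), 39,000 (I), 33,000 (H), 30,500 (K), …
Winners (3 units): G, N, I.
Clearing price = highest rejected bid = $33,000.
Total revenue = 3 × $33,000 = $99,000.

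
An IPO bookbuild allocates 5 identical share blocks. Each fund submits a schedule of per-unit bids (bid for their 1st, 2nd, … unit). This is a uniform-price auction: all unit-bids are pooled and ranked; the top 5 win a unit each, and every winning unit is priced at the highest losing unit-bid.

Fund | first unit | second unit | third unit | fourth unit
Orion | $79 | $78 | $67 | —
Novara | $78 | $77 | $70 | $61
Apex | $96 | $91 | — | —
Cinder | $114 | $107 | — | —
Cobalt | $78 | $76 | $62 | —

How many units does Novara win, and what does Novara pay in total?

Novara: 0 units, pays $0

Merging the schedules and taking the best 5: 114 (Cinder-1), 107 (Cinder-2), 96 (Apex-1), 91 (Apex-2), 79 (Orion-1)
The (k+1)-th unit-bid is $78.
Novara wins 0 unit(s) at $78 each.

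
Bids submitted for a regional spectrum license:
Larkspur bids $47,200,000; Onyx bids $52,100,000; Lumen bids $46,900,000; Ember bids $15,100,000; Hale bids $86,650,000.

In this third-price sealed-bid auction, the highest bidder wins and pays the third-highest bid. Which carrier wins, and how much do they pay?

Bids in order: 86,650,000 (Hale) > 52,100,000 (Onyx) > 47,200,000 (Larkspur) > 46,900,000 (Lumen) > 15,100,000 (Ember)
Hale is highest; pays the third-highest bid, $47,200,000.

Hale pays $47,200,000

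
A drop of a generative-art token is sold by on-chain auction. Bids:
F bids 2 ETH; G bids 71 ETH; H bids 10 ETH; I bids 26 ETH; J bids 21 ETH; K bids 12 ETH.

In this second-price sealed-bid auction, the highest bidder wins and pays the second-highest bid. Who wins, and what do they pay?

Bids ranked: 71 (G) > 26 (I) > 21 (J) > 12 (K) > 10 (H) > 2 (F)
Second-price: G pays I's bid of 26 ETH.

G pays 26 ETH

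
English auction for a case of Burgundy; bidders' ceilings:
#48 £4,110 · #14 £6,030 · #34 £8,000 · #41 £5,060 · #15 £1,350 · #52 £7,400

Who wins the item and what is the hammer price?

Limits in order: 8,000 (#34) > 7,400 (#52) > 6,030 (#14) > 5,060 (#41) > 4,110 (#48) > 1,350 (#15)
#52 is the last rival to drop out, at £7,400; #34 remains and wins at that price.

#34 wins at £7,400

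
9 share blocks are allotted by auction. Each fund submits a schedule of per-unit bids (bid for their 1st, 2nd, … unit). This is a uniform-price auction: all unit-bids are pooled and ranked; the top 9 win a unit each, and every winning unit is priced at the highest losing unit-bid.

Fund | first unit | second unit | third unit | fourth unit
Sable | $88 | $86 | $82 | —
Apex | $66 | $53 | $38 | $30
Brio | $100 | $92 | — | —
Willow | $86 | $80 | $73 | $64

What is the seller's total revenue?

Total revenue: $576

Pooled unit-bids ranked (top 9): 100 (Brio-1), 92 (Brio-2), 88 (Sable-1), 86 (Sable-2), 86 (Willow-1), 82 (Sable-3), 80 (Willow-2), 73 (Willow-3), 66 (Apex-1)
Highest rejected unit-bid = $64.
Allocation: Apex 1, Brio 2, Sable 3, Willow 3. Every unit priced at $64.
Revenue = 9 × 64 = $576.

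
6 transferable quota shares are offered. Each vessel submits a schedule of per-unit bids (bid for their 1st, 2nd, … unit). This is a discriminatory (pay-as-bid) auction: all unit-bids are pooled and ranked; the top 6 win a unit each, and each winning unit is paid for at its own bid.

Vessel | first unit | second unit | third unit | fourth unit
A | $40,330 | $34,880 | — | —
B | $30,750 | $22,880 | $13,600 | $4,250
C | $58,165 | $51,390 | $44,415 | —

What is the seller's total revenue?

Pooled unit-bids ranked (top 6): 58,165 (C-1), 51,390 (C-2), 44,415 (C-3), 40,330 (A-1), 34,880 (A-2), 30,750 (B-1)
Next rejected bid: $22,880 (not a price — pay-as-bid).
Each winning unit pays its own bid.
Revenue = 58,165 + 51,390 + 44,415 + 40,330 + 34,880 + 30,750 = $259,930.

Total revenue: $259,930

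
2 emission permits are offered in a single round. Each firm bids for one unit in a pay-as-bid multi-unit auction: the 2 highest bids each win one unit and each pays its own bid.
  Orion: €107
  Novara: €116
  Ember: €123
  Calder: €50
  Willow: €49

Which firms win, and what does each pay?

Ember €123, Novara €116

Ordering the bids: 123 (Ember), 116 (Novara), 107 (Orion), 50 (Calder), …
Top 2: Ember, Novara.
Each winner pays its own bid: Ember €123, Novara €116.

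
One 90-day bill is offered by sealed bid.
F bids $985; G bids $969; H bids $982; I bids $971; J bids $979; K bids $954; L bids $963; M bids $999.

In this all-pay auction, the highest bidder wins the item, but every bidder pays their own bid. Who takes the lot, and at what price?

M pays $999

Sorting bids: 999 (M) > 985 (F) > 982 (H) > 979 (J) > 971 (I) > 969 (G) > …
M is highest and takes the item; every bidder forfeits their bid.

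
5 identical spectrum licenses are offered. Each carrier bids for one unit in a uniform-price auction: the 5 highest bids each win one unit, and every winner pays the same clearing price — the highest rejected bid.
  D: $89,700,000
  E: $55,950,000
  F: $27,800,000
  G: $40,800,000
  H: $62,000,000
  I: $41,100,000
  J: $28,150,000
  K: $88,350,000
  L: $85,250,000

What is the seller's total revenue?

Ordering the bids: 89,700,000 (D), 88,350,000 (K), 85,250,000 (L), 62,000,000 (H), 55,950,000 (E), 41,100,000 (I), 40,800,000 (G), …
Winners (5 units): D, K, L, H, E.
Clearing price = highest rejected bid = $41,100,000.
Total revenue = 5 × $41,100,000 = $205,500,000.

Total revenue: $205,500,000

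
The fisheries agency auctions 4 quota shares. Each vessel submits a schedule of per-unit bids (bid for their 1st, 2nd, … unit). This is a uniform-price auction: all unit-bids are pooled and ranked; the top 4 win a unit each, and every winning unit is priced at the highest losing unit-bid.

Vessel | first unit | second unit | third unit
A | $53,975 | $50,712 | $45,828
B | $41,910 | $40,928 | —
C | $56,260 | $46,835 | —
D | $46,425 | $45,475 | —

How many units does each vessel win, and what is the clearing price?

All unit-bids, highest first — top 4: 56,260 (C-1), 53,975 (A-1), 50,712 (A-2), 46,835 (C-2)
First bid not allocated: $46,425.
Allocation: A 2, C 2.

A 2, C 2; clearing price $46,425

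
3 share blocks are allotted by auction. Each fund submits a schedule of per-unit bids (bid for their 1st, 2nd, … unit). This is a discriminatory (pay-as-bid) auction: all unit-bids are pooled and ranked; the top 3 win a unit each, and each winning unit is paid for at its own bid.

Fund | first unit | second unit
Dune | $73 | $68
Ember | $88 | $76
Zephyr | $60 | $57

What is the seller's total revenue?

All unit-bids, highest first — top 3: 88 (Ember-1), 76 (Ember-2), 73 (Dune-1)
Next rejected bid: $68 (not a price — pay-as-bid).
Each winning unit pays its own bid.
Revenue = 88 + 76 + 73 = $237.

Total revenue: $237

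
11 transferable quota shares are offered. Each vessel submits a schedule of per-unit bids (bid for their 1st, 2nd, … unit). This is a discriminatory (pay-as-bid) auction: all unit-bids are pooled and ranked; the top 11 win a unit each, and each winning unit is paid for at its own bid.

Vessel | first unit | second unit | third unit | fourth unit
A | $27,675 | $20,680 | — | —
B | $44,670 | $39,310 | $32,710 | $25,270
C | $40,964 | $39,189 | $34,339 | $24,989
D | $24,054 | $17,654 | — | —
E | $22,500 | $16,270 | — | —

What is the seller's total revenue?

Pooled unit-bids ranked (top 11): 44,670 (B-1), 40,964 (C-1), 39,310 (B-2), 39,189 (C-2), 34,339 (C-3), 32,710 (B-3), 27,675 (A-1), 25,270 (B-4), 24,989 (C-4), 24,054 (D-1), 22,500 (E-1)
Next rejected bid: $20,680 (not a price — pay-as-bid).
Each winning unit pays its own bid.
Revenue = 44,670 + 40,964 + 39,310 + 39,189 + 34,339 + 32,710 + 27,675 + 25,270 + 24,989 + 24,054 + 22,500 = $355,670.

Total revenue: $355,670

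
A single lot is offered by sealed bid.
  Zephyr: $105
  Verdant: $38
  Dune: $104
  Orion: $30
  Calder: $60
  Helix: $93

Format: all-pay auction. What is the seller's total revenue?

Bids in order: 105 (Zephyr) > 104 (Dune) > 93 (Helix) > 60 (Calder) > 38 (Verdant) > 30 (Orion)
Every bidder forfeits their bid regardless of winning.
Revenue = 105 + 38 + 104 + 30 + 60 + 93 = $430.

Total revenue: $430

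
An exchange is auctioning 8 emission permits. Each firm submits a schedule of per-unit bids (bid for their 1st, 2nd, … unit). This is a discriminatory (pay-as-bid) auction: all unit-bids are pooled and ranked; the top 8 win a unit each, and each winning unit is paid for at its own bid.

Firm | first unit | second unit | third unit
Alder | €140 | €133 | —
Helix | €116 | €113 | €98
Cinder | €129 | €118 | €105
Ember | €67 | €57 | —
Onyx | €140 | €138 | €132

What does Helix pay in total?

Helix pays €116

Pooled unit-bids ranked (top 8): 140 (Alder-1), 140 (Onyx-1), 138 (Onyx-2), 133 (Alder-2), 132 (Onyx-3), 129 (Cinder-1), 118 (Cinder-2), 116 (Helix-1)
Next rejected bid: €113 (not a price — pay-as-bid).
Helix's winning unit-bids: 116 = €116.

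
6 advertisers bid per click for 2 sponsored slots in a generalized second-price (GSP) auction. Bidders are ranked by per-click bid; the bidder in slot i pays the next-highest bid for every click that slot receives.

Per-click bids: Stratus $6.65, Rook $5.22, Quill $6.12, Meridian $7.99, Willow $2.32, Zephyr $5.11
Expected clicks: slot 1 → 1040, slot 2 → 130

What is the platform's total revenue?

Sorting advertisers: $7.99 (Meridian) > $6.65 (Stratus) > $6.12 (Quill) > …
Slot 1: Meridian pays $6.65 × 1040 = $6916.00
Slot 2: Stratus pays $6.12 × 130 = $795.60
Total = $7711.60

Total revenue: $7711.60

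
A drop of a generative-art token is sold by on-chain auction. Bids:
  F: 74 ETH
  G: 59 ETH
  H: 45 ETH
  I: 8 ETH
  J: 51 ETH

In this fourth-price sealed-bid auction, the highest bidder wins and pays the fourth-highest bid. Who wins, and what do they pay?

F pays 45 ETH

Rule: the highest bidder wins and pays the fourth-highest bid.
Bids ranked: 74 (F) > 59 (G) > 51 (J) > 45 (H) > 8 (I)
F wins; payment is bid #4 in the ranking = 45 ETH.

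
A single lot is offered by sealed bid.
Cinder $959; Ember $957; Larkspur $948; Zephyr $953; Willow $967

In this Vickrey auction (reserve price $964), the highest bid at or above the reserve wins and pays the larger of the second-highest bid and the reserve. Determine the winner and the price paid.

Willow pays $964

Vickrey auction (reserve price $964): the highest bid at or above the reserve wins and pays the larger of the second-highest bid and the reserve.
Bids in order: 967 (Willow) > 959 (Cinder) > 957 (Ember) > 953 (Zephyr) > 948 (Larkspur)
Willow has the top bid at or above the reserve ($967).
Second-highest bid $959 is below the reserve $964, so the reserve binds → payment $964.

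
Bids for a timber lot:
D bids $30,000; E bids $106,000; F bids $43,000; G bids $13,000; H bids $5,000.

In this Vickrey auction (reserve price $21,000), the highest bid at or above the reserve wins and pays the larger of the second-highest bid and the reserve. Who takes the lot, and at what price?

Sorting bids: 106,000 (E) > 43,000 (F) > 30,000 (D) > 13,000 (G) > 5,000 (H)
E has the top bid at or above the reserve ($106,000).
Second-highest bid $43,000 exceeds the reserve $21,000 → payment $43,000.

E pays $43,000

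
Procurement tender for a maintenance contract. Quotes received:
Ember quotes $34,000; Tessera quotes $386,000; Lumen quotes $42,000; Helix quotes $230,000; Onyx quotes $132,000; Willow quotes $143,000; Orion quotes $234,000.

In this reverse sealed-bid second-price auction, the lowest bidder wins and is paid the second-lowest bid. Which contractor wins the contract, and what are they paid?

Sorting bids: 34,000 (Ember) < 42,000 (Lumen) < 132,000 (Onyx) < 143,000 (Willow) < 230,000 (Helix) < 234,000 (Orion) < …
Ember is lowest; is paid the second-lowest bid, $42,000.

Ember is paid $42,000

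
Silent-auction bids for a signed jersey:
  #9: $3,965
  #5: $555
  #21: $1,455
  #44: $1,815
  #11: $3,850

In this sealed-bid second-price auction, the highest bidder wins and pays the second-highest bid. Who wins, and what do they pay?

#9 pays $3,850

Sorting bids: 3,965 (#9) > 3,850 (#11) > 1,815 (#44) > 1,455 (#21) > 555 (#5)
Second-price: #9 pays #11's bid of $3,850.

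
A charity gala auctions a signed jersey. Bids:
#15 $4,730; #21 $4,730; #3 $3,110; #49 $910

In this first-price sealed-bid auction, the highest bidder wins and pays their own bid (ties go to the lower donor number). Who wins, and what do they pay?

Sorting bids: 4,730 (#15) > 4,730 (#21) > 3,110 (#3) > 910 (#49)
#15 and #21 tie at $4,730; tie-break gives it to #15.
#15 has the highest bid and pays exactly that: $4,730.

#15 pays $4,730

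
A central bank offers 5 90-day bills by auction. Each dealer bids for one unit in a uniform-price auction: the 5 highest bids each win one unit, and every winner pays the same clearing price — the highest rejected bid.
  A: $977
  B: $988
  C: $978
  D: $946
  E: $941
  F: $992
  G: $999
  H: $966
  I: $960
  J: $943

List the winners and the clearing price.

Ordering the bids: 999 (G), 992 (F), 988 (B), 978 (C), 977 (A), 966 (H), 960 (I), …
Winners (5 units): G, F, B, C, A.
First losing bid is H's $966, which sets the uniform price.

G, F, B, C, A; each pays $966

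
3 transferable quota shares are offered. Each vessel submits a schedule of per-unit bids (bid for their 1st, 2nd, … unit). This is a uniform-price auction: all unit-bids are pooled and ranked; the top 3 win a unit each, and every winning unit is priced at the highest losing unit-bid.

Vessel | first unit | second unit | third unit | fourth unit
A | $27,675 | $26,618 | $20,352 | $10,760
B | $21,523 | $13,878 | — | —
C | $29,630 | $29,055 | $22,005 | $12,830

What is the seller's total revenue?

Total revenue: $79,854

All unit-bids, highest first — top 3: 29,630 (C-1), 29,055 (C-2), 27,675 (A-1)
Highest rejected unit-bid = $26,618.
Allocation: A 1, C 2. Every unit priced at $26,618.
Revenue = 3 × 26,618 = $79,854.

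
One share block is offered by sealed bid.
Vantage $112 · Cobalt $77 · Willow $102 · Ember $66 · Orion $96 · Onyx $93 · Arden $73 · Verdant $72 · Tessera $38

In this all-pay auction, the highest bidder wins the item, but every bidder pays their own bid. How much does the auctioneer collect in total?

Bids in order: 112 (Vantage) > 102 (Willow) > 96 (Orion) > 93 (Onyx) > 77 (Cobalt) > 73 (Arden) > …
Vantage wins with the top bid; all bids are sunk regardless.
Every bidder forfeits their bid regardless of winning.
Revenue = 112 + 77 + 102 + 66 + 96 + 93 + 73 + 72 + 38 = $729.

Total revenue: $729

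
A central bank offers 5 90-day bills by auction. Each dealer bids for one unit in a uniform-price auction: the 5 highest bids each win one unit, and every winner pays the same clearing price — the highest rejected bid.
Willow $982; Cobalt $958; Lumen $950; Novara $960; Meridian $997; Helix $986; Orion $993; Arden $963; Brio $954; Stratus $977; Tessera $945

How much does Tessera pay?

Tessera pays $0

Sorting: 997 (Meridian), 993 (Orion), 986 (Helix), 982 (Willow), 977 (Stratus), 963 (Arden), 960 (Novara), …
Winners (5 units): Meridian, Orion, Helix, Willow, Stratus.
Clearing price = highest rejected bid = $963.
Tessera does not win → pays $0.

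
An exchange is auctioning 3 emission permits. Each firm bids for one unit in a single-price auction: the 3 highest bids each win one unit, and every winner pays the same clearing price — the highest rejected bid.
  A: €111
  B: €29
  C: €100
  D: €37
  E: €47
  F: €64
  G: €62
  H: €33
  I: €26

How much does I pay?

Ordering the bids: 111 (A), 100 (C), 64 (F), 62 (G), 47 (E), …
Top 3: A, C, F.
First losing bid is G's €62, which sets the uniform price.
I does not win → pays €0.

I pays €0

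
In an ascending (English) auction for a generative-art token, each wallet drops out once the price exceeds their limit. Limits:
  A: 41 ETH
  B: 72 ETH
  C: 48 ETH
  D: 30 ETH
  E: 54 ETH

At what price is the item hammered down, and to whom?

B wins at 54 ETH

Limits ranked: 72 (B) > 54 (E) > 48 (C) > 41 (A) > 30 (D)
Once the price passes 54 ETH, only B is left; the hammer falls at E's limit of 54 ETH.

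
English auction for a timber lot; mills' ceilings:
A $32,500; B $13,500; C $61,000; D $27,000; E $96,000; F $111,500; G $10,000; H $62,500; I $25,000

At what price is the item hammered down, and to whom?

F wins at $96,000

Limits in order: 111,500 (F) > 96,000 (E) > 62,500 (H) > 61,000 (C) > 32,500 (A) > 27,000 (D) > …
Bidding ends when E exits at $96,000; F takes it.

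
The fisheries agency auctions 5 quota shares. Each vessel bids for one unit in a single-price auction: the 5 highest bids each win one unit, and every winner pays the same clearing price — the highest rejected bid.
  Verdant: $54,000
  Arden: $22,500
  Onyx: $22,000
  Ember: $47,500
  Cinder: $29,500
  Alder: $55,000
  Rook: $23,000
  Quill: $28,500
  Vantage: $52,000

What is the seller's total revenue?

Total revenue: $142,500

Bids ranked high→low: 55,000 (Alder), 54,000 (Verdant), 52,000 (Vantage), 47,500 (Ember), 29,500 (Cinder), 28,500 (Quill), 23,000 (Rook), …
Winners (5 units): Alder, Verdant, Vantage, Ember, Cinder.
Clearing price = highest rejected bid = $28,500.
Total revenue = 5 × $28,500 = $142,500.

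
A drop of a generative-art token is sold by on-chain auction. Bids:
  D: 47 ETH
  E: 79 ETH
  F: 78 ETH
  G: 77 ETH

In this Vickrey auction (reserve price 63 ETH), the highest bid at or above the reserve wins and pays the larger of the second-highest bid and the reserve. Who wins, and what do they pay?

E pays 78 ETH

Rule: the highest bid at or above the reserve wins and pays the larger of the second-highest bid and the reserve.
Bids ranked: 79 (E) > 78 (F) > 77 (G) > 47 (D)
E has the top bid at or above the reserve (79 ETH).
max(second-highest 78 ETH, reserve 63 ETH) = 78 ETH; the reserve does not bind.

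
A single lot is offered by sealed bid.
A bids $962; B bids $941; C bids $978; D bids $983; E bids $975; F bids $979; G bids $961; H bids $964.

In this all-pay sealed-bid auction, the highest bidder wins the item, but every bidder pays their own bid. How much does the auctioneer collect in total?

Total revenue: $7,743

Bids in order: 983 (D) > 979 (F) > 978 (C) > 975 (E) > 964 (H) > 962 (A) > …
D wins with the top bid; all bids are sunk regardless.
Every bidder forfeits their bid regardless of winning.
Revenue = 962 + 941 + 978 + 983 + 975 + 979 + 961 + 964 = $7,743.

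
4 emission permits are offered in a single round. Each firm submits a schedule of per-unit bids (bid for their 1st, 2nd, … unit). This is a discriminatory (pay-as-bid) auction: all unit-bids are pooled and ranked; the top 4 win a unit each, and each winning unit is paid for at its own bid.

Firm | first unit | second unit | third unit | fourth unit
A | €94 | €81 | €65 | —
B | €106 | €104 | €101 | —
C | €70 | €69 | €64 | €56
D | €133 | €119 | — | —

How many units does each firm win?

B 2, D 2

Merging the schedules and taking the best 4: 133 (D-1), 119 (D-2), 106 (B-1), 104 (B-2)
Next rejected bid: €101 (not a price — pay-as-bid).
Allocation: B 2, D 2.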